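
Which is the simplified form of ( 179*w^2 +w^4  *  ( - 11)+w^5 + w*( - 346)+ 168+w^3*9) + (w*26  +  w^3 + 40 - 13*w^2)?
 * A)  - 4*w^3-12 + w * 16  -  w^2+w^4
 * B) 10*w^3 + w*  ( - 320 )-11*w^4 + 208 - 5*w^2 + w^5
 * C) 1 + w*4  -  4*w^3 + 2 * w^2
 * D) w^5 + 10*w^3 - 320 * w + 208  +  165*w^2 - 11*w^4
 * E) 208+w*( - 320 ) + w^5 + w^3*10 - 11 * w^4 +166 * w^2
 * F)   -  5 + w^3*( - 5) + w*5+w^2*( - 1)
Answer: E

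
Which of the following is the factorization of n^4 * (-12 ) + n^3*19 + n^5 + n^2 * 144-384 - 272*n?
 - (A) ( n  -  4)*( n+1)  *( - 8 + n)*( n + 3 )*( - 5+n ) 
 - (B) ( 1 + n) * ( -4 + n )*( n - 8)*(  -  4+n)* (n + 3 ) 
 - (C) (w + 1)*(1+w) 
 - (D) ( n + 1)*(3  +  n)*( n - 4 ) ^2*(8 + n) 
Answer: B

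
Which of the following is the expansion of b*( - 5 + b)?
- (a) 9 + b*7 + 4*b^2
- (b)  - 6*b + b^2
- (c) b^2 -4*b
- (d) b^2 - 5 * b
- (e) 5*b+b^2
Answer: d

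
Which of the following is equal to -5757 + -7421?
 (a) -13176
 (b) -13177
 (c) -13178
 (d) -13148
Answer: c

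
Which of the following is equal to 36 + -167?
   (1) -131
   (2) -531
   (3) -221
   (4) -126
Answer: 1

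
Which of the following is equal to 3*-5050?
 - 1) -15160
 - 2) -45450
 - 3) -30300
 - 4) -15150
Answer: 4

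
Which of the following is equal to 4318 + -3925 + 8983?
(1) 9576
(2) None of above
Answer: 2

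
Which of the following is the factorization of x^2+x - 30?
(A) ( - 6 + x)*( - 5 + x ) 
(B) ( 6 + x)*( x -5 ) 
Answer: B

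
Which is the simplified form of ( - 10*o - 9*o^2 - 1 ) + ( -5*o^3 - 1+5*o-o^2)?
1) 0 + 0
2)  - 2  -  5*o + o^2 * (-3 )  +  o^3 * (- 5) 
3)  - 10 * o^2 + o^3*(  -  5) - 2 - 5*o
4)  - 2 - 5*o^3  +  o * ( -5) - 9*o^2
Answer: 3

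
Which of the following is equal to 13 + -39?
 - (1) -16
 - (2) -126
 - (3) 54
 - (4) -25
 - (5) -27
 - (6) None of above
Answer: 6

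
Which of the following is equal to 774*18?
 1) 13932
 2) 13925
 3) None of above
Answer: 1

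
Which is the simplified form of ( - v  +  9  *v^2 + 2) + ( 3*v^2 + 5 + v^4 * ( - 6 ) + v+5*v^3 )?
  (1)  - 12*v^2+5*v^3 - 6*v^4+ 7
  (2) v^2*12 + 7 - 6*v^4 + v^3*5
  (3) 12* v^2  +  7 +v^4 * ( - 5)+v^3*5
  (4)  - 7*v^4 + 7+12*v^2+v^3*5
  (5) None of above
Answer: 2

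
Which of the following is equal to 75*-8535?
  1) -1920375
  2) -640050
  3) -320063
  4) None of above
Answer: 4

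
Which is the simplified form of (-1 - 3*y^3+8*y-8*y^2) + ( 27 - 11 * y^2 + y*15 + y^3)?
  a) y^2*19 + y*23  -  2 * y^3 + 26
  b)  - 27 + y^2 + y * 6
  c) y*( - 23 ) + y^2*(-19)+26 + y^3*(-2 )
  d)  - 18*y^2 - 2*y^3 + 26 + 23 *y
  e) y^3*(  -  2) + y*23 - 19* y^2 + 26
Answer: e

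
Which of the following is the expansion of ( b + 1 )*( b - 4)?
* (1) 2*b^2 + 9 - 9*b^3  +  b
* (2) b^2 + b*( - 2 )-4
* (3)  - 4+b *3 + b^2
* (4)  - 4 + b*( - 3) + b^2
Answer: 4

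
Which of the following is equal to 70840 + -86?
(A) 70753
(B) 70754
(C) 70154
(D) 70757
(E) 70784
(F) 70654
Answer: B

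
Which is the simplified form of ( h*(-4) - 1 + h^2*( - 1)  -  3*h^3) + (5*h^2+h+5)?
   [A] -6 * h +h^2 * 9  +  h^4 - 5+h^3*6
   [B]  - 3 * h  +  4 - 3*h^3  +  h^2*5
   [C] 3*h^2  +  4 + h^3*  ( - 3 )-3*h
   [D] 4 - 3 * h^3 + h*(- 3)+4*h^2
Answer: D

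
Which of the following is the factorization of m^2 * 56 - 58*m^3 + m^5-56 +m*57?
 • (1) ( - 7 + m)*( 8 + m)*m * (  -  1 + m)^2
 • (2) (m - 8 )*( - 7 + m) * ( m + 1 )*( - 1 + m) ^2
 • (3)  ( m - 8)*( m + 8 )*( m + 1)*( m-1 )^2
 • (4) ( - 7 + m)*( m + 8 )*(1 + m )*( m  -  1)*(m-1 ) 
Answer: 4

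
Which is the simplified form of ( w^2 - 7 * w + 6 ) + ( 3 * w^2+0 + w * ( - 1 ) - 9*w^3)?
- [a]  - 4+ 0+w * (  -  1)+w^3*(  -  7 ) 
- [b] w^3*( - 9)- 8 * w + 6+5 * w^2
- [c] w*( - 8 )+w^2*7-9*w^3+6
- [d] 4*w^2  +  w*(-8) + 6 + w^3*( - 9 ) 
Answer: d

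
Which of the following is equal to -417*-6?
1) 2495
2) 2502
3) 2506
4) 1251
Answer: 2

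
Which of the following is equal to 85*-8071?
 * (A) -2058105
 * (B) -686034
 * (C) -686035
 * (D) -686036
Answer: C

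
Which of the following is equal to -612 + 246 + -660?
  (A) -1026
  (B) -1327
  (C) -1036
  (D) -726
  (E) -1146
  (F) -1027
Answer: A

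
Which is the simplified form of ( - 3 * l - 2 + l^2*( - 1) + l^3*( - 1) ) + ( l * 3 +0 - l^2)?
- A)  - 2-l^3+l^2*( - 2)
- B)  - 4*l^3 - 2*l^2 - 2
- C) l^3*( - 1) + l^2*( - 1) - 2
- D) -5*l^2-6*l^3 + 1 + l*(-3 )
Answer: A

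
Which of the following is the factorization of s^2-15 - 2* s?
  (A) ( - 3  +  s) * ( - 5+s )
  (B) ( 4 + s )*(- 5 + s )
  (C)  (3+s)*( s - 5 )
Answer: C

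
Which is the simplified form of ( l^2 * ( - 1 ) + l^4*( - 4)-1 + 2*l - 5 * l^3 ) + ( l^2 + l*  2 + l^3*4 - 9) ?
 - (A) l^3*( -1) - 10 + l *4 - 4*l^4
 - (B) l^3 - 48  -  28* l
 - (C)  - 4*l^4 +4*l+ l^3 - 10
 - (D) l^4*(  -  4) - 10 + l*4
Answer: A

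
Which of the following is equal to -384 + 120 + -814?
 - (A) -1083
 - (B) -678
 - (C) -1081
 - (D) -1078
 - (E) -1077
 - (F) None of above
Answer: D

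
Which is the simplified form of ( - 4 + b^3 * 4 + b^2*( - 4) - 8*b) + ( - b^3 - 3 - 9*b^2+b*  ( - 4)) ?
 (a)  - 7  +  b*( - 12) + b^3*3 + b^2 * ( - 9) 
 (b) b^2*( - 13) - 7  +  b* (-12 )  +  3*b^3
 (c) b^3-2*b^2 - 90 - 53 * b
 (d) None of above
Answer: b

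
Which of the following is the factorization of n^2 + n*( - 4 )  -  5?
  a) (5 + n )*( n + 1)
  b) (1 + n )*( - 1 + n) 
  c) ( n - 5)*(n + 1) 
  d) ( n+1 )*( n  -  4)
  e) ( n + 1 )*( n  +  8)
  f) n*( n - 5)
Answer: c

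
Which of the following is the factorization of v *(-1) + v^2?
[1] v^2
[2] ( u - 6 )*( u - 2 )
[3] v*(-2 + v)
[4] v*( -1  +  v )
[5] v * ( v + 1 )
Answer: 4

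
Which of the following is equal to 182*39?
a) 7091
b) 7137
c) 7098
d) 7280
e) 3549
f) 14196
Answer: c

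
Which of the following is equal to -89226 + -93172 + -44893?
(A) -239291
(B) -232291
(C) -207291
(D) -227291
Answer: D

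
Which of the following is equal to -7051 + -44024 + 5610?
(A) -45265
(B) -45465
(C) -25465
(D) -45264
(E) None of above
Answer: B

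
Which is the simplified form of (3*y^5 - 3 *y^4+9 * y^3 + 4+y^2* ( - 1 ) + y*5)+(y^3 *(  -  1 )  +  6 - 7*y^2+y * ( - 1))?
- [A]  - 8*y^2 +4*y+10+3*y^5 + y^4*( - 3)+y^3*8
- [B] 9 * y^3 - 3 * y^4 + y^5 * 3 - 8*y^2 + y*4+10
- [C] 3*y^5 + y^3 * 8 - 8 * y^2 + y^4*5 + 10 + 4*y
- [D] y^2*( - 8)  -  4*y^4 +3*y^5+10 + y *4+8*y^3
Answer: A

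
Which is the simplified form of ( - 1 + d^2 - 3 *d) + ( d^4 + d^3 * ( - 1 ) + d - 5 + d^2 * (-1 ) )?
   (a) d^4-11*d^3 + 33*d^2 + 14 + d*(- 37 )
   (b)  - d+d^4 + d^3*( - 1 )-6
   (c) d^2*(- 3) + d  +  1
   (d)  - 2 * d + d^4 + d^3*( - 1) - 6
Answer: d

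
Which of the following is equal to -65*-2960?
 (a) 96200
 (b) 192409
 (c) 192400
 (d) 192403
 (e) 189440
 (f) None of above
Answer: c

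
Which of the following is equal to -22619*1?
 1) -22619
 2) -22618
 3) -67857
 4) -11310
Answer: 1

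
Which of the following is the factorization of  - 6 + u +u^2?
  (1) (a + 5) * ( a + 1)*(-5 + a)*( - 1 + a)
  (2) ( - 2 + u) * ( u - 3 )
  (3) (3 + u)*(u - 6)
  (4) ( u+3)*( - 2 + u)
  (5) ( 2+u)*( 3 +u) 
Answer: 4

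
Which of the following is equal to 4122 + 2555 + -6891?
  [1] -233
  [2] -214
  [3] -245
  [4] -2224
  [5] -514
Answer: 2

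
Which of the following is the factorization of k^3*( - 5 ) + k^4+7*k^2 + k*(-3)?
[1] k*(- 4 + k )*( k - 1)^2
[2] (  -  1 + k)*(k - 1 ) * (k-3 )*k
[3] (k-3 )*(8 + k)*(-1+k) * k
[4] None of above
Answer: 2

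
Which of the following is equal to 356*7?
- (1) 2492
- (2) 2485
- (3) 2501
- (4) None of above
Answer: 1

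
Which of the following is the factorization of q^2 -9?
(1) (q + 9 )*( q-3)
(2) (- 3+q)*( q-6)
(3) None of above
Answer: 3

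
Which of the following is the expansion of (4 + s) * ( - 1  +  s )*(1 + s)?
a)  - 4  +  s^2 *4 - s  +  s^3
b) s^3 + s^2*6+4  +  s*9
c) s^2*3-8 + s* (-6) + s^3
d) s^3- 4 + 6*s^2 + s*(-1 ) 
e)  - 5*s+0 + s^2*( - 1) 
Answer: a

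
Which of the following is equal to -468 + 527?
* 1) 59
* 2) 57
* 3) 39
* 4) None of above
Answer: 1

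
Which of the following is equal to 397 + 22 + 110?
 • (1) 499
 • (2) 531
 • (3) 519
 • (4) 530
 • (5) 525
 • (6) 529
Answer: 6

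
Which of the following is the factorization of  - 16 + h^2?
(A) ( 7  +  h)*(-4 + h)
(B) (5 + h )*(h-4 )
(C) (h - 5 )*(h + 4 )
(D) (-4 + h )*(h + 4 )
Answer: D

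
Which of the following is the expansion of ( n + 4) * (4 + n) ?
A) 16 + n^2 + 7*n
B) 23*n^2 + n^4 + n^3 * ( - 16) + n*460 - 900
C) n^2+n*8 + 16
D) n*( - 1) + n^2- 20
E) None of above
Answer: C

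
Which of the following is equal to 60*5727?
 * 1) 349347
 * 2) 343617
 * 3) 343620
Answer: 3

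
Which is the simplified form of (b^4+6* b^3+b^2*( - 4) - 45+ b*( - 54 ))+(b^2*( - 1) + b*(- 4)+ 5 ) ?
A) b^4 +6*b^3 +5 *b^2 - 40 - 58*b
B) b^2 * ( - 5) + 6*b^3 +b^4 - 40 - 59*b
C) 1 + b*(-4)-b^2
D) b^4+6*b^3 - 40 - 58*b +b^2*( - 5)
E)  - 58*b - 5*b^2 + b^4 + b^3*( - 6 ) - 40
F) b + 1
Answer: D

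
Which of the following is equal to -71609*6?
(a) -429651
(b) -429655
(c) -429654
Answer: c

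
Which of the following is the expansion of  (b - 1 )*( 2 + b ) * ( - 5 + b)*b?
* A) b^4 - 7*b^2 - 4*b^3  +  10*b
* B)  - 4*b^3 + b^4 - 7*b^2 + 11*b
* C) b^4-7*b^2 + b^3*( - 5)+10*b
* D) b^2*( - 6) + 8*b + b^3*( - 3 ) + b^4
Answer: A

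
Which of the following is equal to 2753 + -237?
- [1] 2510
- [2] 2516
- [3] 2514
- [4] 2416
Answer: 2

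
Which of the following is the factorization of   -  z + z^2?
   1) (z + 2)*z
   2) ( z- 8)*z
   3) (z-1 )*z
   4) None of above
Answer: 3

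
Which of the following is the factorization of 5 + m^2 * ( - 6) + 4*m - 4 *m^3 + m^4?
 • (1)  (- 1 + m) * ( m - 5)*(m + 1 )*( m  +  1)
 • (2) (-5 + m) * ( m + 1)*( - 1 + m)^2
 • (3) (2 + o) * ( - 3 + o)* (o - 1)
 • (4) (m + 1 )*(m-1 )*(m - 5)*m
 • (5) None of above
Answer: 1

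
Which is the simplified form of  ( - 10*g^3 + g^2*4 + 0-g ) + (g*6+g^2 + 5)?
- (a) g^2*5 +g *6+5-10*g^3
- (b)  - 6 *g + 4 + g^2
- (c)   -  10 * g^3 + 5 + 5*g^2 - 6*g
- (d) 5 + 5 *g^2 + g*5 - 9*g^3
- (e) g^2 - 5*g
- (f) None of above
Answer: f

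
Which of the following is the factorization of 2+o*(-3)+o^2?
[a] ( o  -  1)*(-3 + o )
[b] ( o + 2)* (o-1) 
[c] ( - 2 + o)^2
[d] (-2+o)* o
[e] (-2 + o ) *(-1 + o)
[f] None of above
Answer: e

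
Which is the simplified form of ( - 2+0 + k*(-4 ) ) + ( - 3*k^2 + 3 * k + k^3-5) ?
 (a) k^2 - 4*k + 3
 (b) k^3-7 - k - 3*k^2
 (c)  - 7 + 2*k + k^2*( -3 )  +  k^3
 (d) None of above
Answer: b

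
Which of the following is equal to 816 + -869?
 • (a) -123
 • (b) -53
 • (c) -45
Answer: b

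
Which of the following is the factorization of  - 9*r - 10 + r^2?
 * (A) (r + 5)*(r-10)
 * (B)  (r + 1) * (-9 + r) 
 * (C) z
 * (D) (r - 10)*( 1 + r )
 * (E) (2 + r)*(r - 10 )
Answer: D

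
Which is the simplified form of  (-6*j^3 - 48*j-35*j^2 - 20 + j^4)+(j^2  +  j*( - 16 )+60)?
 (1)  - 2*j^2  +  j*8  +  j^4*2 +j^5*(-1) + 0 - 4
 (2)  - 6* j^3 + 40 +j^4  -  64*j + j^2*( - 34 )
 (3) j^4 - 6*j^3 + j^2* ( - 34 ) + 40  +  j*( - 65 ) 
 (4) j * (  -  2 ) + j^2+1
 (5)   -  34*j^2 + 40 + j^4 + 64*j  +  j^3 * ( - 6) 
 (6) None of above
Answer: 2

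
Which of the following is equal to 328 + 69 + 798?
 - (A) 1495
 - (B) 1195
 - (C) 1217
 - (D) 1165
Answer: B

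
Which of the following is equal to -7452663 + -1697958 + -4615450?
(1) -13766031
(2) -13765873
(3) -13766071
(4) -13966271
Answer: 3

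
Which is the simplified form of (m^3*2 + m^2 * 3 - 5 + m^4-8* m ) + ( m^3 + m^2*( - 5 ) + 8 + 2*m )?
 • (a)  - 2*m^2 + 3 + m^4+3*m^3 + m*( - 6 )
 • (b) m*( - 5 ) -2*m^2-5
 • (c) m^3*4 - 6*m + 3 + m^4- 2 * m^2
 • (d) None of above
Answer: a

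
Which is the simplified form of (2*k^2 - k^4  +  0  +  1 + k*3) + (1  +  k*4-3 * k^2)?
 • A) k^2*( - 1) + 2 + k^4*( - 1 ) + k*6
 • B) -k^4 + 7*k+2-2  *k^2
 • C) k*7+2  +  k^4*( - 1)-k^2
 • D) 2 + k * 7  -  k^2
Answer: C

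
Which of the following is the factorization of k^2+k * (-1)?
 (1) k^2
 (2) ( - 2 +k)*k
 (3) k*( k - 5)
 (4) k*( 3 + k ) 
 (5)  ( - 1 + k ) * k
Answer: 5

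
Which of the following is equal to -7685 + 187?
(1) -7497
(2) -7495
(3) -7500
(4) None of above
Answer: 4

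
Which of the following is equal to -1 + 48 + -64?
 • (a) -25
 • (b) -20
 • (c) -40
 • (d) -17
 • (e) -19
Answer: d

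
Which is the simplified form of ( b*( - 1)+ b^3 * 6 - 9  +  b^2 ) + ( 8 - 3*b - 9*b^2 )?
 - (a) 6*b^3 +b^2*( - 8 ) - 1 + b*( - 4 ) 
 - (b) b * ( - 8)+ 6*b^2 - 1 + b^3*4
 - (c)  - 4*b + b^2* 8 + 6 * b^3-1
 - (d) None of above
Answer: a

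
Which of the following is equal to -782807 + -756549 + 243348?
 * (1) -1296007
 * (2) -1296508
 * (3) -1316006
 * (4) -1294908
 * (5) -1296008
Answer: 5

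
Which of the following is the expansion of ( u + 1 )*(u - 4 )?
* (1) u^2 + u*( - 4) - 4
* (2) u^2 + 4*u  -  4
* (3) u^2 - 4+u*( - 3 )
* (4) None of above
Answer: 3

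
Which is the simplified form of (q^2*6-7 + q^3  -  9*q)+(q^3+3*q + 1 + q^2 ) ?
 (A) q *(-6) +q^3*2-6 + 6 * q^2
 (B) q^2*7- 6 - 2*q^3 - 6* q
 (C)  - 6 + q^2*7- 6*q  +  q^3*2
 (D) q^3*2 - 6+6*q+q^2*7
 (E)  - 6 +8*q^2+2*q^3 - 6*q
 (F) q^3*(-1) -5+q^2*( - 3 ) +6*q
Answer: C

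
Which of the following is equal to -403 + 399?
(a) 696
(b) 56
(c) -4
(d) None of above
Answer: c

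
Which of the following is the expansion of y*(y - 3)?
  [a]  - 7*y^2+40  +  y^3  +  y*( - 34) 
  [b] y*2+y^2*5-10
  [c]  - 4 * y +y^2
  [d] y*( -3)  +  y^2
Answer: d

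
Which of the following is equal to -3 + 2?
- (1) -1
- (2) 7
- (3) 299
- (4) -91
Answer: 1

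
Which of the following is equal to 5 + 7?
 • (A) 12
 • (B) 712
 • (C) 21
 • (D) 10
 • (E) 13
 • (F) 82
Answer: A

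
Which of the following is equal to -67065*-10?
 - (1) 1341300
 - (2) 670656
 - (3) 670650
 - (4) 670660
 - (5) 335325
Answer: 3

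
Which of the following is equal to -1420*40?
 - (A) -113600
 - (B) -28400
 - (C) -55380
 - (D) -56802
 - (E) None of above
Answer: E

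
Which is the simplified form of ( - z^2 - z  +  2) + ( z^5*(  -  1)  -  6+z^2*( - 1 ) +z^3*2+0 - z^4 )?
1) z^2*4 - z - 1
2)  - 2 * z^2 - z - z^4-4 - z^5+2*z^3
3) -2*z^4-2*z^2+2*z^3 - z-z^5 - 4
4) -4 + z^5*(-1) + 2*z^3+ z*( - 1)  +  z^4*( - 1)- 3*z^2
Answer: 2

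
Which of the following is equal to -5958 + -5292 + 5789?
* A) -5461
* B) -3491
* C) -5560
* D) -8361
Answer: A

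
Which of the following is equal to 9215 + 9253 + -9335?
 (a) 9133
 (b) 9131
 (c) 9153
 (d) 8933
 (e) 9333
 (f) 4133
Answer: a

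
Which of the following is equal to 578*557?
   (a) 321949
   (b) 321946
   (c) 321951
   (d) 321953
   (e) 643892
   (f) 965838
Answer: b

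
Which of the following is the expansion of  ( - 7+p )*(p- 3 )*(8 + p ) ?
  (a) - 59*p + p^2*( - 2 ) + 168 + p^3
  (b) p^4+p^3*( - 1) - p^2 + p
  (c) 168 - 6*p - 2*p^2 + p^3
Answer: a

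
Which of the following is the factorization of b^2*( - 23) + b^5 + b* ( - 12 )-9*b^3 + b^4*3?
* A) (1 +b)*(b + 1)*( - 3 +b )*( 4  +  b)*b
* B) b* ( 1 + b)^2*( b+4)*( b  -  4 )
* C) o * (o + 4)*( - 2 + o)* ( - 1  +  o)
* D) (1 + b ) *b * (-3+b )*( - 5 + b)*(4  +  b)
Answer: A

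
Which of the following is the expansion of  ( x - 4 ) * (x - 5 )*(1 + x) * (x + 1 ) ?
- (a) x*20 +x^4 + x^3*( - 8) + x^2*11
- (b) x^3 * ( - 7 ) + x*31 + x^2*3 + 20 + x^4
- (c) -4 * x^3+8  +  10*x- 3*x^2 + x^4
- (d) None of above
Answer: b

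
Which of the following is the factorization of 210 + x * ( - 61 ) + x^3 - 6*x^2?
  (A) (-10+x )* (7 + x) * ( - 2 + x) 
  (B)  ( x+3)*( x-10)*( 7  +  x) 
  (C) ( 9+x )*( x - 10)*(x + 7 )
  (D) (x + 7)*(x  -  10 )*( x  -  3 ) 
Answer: D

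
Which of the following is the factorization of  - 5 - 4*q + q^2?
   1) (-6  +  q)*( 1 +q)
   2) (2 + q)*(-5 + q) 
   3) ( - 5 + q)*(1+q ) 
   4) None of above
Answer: 3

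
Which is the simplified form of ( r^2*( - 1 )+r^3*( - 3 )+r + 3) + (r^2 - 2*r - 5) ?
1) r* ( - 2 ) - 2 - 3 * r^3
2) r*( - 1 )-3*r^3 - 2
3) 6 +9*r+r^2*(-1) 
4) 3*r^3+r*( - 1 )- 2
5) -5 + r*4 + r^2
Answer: 2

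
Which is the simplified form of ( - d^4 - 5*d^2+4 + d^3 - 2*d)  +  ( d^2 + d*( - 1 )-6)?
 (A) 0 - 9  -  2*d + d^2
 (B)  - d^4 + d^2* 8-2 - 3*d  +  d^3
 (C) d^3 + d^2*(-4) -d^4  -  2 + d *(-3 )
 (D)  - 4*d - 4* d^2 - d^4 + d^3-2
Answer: C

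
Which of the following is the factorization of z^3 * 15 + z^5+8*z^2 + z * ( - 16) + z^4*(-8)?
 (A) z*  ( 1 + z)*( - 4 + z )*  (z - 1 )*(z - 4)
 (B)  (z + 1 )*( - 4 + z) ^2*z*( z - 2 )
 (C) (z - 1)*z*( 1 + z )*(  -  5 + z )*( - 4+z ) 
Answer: A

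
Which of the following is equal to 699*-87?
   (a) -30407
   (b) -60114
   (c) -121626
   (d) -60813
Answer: d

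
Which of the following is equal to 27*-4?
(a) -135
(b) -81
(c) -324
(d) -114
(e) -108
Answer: e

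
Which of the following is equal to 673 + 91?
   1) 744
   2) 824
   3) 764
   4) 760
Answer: 3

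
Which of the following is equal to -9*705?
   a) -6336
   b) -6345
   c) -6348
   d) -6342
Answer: b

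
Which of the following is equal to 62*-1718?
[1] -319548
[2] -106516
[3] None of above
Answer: 2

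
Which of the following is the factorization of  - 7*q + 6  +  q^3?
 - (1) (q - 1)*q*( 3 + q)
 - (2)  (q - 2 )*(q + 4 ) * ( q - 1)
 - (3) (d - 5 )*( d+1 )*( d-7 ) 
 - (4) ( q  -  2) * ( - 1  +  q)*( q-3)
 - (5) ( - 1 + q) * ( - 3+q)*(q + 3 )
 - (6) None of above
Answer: 6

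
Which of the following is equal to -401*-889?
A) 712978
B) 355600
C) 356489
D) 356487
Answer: C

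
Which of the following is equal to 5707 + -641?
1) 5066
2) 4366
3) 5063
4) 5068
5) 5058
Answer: 1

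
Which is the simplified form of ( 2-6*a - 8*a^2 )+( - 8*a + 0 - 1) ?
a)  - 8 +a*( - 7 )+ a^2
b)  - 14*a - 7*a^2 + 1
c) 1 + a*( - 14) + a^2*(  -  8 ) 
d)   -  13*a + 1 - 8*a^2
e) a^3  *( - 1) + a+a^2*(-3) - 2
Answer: c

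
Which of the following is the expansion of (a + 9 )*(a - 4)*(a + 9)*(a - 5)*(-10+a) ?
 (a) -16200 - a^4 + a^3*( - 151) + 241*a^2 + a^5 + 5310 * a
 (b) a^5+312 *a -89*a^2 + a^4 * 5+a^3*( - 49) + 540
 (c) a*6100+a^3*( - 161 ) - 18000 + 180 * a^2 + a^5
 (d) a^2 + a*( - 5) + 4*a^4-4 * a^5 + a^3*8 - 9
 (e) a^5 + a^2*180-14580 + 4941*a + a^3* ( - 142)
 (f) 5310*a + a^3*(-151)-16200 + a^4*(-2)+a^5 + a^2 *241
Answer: a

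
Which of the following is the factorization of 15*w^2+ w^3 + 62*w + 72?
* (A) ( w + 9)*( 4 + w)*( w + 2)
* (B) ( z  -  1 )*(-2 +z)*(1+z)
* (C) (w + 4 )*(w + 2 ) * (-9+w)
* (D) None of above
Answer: A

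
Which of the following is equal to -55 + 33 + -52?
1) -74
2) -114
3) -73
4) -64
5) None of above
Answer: 1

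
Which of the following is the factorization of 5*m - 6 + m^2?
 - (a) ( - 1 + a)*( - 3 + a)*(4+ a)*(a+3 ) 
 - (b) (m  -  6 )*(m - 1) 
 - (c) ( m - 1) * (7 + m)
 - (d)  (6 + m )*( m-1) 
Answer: d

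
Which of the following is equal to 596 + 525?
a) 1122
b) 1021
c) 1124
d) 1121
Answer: d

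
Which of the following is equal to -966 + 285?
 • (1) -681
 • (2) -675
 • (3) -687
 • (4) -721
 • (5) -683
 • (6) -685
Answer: 1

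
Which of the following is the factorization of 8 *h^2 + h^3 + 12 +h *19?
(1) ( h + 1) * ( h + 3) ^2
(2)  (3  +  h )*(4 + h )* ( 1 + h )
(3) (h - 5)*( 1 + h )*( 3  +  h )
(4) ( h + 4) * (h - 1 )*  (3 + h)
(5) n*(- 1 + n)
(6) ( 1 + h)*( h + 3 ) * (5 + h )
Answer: 2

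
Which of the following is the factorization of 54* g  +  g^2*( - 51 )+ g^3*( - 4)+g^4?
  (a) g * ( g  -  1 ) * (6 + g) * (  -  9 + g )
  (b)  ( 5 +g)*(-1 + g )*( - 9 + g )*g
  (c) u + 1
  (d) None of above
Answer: a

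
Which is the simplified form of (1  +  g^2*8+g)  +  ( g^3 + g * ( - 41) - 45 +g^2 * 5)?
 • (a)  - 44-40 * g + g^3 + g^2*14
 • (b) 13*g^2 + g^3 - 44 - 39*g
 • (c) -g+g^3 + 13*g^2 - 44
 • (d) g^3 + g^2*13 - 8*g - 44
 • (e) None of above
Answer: e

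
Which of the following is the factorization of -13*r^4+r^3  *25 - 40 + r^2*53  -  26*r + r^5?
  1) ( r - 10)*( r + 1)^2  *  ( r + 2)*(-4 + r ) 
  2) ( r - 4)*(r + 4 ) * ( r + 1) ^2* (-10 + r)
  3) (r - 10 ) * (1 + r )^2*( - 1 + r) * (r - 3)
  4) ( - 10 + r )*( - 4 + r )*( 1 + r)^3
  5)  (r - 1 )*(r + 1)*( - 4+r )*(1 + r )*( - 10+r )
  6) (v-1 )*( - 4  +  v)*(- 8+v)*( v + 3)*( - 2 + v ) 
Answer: 5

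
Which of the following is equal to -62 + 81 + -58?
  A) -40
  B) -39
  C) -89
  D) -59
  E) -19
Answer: B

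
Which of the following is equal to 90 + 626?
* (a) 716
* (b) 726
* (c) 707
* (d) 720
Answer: a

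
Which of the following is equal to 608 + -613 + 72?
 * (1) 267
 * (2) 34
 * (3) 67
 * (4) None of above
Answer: 3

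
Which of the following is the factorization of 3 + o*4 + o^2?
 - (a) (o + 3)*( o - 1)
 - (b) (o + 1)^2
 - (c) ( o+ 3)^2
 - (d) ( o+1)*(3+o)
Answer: d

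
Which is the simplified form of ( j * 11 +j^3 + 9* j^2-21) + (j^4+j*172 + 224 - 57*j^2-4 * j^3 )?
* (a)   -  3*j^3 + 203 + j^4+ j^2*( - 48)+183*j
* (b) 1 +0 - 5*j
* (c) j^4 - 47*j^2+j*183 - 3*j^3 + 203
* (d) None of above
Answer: a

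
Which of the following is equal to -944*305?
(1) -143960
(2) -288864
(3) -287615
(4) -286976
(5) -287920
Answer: 5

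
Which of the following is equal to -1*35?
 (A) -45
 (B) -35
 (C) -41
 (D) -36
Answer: B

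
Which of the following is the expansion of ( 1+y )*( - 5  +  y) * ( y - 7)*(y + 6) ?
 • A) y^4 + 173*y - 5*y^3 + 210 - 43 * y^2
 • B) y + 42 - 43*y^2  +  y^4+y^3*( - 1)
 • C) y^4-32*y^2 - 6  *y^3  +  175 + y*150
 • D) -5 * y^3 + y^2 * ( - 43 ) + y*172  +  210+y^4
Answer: A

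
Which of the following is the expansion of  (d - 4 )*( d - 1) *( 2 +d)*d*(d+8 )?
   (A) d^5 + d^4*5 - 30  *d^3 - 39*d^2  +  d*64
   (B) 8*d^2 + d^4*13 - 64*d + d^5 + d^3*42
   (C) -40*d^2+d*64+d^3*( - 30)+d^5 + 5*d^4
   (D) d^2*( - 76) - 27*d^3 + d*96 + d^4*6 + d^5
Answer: C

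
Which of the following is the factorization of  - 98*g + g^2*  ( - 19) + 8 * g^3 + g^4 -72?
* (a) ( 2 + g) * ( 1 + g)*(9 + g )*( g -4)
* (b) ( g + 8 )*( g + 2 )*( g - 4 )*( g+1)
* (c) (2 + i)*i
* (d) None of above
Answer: a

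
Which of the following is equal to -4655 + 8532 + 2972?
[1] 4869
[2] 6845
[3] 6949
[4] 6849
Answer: 4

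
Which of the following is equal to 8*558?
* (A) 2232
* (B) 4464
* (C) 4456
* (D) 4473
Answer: B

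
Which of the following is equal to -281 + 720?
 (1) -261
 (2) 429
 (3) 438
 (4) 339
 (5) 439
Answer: 5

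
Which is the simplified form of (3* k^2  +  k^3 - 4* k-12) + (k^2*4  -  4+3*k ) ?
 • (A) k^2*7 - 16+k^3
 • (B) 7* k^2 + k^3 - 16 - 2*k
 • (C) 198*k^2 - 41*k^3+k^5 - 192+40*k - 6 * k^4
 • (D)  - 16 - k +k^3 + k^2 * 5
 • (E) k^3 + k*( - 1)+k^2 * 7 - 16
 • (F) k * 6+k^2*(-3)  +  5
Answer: E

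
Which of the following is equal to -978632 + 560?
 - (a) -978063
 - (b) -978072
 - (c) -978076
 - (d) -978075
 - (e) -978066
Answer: b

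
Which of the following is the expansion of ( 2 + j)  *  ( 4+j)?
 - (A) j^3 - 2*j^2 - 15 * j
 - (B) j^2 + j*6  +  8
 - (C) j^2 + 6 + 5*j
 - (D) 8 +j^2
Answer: B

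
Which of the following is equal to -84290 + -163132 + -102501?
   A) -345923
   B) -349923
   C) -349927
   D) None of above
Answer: B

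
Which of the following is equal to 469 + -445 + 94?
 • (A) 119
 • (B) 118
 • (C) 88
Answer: B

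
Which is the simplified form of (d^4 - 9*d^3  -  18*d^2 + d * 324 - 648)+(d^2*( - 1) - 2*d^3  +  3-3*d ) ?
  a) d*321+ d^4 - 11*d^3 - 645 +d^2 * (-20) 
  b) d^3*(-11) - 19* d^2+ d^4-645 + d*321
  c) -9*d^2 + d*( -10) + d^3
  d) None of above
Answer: b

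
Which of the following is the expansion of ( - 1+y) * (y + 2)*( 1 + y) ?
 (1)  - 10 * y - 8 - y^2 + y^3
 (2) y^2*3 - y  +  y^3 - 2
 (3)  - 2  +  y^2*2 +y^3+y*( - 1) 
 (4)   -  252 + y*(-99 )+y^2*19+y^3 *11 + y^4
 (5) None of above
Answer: 3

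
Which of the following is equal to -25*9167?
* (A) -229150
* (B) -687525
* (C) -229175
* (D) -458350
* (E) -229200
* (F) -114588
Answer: C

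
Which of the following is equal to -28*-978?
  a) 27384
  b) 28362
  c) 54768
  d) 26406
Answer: a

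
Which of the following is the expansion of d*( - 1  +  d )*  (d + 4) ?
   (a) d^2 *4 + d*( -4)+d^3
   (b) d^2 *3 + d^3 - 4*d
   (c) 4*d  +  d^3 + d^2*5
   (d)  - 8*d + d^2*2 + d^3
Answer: b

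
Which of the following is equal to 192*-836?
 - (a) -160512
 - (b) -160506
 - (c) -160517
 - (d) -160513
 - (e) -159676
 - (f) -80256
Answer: a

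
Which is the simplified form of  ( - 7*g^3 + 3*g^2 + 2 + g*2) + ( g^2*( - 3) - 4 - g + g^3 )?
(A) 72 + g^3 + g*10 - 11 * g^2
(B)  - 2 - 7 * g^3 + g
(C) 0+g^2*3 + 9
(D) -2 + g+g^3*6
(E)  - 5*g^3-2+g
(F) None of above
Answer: F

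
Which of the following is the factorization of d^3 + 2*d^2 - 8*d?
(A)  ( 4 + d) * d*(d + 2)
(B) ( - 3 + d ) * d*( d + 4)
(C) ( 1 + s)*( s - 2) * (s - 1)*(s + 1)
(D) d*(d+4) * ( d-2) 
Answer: D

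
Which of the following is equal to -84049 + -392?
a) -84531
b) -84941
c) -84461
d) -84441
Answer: d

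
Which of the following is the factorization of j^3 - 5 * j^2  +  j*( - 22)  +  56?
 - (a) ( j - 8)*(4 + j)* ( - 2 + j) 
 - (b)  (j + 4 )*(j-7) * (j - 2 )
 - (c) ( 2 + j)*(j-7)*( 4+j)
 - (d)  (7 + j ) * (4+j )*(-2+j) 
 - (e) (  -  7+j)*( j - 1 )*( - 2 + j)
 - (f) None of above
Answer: b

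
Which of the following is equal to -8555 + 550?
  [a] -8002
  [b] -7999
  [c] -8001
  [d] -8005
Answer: d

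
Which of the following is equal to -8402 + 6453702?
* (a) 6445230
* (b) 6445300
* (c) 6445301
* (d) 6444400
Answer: b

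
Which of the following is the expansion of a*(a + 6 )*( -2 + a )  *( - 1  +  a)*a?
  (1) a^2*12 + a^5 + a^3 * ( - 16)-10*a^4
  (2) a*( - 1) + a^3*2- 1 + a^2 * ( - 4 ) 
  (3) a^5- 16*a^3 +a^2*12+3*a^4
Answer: 3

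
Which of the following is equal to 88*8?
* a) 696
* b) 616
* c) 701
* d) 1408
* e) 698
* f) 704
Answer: f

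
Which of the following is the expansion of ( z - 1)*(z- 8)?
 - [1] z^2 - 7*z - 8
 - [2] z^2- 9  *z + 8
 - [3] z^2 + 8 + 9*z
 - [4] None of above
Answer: 2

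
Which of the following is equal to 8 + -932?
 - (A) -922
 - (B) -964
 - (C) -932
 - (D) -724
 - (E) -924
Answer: E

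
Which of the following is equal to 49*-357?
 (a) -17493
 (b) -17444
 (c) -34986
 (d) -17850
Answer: a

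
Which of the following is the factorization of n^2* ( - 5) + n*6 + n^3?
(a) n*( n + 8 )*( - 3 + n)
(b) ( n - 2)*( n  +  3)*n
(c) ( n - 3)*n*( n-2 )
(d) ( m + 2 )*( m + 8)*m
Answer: c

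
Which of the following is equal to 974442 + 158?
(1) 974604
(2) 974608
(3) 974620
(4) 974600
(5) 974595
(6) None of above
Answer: 4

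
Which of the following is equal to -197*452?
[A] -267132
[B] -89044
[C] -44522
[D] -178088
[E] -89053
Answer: B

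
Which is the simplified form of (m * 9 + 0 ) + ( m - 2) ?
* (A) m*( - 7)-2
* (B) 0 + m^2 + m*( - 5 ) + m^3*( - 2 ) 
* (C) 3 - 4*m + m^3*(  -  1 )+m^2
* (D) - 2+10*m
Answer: D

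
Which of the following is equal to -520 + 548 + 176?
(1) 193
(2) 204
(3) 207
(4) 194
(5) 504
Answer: 2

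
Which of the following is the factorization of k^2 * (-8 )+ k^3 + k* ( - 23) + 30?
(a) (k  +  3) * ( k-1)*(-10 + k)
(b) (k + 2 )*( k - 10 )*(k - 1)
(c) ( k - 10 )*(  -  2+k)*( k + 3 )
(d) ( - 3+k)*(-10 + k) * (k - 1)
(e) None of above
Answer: a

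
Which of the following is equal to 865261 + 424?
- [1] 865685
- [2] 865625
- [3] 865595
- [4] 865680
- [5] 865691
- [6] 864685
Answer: 1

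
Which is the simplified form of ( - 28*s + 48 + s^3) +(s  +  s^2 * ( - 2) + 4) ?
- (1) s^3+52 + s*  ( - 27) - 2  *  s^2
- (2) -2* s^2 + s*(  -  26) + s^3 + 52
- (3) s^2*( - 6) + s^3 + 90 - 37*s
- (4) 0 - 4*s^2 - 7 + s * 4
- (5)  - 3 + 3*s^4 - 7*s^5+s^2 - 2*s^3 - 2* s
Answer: 1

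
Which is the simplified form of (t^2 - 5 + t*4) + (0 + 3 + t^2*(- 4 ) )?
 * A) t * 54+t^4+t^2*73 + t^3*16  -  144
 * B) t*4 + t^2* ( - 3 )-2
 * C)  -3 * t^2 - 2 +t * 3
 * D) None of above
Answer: B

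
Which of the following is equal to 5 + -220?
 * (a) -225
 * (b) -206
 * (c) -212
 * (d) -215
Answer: d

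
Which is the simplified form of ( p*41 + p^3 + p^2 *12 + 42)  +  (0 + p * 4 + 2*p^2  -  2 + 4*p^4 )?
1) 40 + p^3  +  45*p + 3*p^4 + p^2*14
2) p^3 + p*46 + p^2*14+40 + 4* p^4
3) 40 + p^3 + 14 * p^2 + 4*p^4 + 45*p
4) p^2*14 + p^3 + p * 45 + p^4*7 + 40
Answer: 3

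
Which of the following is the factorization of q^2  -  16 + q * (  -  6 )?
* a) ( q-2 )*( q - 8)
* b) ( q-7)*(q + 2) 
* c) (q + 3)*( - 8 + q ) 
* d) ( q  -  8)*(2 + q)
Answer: d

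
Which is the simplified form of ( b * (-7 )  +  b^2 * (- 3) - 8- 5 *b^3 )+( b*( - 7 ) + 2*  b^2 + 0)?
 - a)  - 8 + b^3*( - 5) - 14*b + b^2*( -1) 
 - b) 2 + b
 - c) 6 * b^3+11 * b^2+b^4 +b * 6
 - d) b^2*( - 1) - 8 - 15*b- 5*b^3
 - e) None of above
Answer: a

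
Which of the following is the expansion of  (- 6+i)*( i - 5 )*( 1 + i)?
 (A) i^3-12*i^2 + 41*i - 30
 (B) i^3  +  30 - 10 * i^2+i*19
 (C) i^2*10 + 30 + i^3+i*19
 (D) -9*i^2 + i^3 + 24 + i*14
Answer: B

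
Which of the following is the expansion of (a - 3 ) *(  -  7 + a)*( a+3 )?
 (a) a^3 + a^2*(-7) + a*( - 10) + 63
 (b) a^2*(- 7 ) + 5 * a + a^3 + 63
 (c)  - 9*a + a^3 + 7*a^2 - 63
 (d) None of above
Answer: d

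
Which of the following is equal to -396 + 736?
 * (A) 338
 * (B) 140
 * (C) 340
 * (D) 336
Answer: C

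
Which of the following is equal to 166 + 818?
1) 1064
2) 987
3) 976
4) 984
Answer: 4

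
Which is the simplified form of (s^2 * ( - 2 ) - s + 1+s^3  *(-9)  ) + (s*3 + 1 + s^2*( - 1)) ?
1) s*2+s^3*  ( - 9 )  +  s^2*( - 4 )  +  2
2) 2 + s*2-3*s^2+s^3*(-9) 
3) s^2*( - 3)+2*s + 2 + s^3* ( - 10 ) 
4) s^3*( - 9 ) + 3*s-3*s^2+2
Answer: 2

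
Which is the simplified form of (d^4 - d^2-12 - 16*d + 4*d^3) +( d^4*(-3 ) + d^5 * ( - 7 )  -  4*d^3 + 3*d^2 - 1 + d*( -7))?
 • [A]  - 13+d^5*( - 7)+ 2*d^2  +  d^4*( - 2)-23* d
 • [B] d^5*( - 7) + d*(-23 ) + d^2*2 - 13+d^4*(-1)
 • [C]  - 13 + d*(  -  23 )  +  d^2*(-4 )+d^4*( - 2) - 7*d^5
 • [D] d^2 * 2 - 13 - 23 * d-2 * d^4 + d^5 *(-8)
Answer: A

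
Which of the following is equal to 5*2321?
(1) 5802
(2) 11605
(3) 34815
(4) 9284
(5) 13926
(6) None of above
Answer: 2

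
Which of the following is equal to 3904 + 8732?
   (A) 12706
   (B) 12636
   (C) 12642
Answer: B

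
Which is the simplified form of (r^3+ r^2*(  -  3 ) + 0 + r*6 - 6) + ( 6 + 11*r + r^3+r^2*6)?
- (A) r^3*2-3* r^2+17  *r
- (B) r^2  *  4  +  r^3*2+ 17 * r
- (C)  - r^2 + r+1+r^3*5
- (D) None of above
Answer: D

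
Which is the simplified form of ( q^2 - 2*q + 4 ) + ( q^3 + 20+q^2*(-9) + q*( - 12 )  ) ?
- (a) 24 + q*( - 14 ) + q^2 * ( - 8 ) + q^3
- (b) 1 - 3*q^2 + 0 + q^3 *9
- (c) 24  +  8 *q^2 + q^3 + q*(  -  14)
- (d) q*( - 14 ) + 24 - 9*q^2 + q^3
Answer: a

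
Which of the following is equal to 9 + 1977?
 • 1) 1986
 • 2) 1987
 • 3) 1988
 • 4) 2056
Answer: 1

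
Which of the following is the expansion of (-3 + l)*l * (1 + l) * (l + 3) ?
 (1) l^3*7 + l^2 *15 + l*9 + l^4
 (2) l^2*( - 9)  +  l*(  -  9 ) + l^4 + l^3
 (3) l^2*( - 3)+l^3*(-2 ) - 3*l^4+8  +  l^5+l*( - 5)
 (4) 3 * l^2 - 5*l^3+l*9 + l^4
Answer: 2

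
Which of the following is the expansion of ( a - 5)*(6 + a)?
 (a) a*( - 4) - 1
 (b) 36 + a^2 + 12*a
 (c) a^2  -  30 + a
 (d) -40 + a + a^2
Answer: c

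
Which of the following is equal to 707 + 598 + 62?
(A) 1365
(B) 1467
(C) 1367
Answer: C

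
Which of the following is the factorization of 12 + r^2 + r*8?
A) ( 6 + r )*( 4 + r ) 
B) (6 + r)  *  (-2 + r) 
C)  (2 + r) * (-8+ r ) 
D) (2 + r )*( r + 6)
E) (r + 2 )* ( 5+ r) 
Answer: D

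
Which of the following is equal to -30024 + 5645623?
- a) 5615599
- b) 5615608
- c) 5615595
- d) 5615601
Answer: a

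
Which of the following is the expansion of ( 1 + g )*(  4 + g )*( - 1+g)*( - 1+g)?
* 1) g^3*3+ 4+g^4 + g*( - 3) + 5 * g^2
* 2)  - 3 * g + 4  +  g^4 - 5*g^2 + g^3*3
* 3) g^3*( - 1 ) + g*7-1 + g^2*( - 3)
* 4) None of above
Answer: 2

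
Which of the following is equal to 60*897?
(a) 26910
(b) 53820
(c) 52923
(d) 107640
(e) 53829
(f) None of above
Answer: b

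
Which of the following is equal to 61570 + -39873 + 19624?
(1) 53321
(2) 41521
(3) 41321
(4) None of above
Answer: 3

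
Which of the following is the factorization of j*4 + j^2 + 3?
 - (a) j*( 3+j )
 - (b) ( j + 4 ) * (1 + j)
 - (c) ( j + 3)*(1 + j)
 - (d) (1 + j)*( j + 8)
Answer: c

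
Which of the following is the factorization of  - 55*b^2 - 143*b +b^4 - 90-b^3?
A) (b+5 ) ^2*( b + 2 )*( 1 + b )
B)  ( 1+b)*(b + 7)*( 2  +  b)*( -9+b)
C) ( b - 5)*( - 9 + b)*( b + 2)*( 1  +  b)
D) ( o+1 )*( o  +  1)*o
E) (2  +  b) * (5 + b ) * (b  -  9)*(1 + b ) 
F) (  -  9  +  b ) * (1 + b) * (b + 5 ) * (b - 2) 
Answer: E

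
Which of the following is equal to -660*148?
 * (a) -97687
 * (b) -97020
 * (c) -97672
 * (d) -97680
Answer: d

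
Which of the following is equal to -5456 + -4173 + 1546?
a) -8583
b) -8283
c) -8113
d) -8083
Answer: d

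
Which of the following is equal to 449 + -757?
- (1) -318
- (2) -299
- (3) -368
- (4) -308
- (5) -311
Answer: 4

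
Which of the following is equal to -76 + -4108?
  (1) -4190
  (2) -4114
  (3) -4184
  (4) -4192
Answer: 3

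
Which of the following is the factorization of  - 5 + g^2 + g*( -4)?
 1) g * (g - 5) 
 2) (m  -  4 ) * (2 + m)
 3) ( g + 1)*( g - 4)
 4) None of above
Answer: 4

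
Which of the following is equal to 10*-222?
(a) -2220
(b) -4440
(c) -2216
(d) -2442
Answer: a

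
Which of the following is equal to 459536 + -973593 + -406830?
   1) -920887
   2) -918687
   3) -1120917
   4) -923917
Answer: 1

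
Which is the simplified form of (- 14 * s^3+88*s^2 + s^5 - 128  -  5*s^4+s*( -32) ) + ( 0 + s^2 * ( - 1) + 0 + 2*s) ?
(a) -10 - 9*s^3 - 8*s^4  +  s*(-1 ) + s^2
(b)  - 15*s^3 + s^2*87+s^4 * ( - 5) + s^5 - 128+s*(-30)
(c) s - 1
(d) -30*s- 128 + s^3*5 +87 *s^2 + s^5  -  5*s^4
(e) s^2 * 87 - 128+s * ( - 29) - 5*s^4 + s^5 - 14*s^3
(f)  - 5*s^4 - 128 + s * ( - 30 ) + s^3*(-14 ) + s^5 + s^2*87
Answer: f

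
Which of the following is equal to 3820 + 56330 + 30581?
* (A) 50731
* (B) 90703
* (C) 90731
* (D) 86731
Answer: C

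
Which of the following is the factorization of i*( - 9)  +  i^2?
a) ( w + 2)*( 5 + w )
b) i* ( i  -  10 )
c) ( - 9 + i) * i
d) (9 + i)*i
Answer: c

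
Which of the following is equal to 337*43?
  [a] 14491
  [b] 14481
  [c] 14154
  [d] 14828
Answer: a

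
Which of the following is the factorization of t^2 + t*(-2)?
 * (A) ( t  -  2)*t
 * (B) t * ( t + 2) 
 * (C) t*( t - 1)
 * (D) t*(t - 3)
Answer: A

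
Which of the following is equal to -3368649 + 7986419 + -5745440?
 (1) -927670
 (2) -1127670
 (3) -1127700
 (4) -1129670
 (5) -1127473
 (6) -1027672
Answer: 2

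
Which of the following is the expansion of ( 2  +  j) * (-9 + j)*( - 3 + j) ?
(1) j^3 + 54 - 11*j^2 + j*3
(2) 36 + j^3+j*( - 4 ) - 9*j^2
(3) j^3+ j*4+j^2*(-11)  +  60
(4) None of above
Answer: 4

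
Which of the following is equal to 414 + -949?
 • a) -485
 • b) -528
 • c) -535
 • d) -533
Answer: c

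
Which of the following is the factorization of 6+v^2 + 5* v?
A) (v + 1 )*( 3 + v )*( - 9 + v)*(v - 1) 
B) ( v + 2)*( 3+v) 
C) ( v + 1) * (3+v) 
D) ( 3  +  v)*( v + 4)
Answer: B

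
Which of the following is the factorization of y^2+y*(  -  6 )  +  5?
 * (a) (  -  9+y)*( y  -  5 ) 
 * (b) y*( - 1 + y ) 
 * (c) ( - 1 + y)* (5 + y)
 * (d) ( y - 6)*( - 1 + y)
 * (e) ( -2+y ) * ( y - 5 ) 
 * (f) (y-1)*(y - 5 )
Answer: f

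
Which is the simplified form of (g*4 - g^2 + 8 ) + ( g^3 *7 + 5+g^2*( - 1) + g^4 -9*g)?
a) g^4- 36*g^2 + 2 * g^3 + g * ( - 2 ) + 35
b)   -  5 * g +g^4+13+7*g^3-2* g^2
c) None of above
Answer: b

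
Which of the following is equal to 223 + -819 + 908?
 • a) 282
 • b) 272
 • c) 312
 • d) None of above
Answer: c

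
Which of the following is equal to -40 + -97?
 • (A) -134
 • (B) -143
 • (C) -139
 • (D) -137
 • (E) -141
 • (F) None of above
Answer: D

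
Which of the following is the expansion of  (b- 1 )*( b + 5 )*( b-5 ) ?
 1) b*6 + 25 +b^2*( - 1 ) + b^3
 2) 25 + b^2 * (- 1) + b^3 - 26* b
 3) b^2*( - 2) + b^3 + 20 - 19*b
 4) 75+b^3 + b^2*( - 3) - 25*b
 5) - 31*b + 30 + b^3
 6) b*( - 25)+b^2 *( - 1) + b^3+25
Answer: 6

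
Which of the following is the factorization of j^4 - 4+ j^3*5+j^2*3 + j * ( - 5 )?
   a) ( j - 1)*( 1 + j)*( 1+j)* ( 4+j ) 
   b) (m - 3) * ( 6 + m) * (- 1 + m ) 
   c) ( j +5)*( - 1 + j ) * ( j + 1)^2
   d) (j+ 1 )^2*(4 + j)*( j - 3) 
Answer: a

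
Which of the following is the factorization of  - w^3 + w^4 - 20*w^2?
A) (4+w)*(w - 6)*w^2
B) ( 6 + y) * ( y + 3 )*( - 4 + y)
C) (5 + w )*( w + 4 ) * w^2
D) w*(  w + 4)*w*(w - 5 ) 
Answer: D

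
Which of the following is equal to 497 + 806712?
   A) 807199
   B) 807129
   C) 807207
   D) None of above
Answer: D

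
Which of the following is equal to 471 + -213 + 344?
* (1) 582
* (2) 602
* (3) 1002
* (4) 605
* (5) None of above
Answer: 2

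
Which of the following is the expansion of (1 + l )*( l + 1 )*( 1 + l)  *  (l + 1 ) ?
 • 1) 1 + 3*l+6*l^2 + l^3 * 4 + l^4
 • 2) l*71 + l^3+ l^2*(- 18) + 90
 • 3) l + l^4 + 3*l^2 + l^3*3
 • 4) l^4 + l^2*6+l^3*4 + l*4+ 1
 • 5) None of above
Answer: 4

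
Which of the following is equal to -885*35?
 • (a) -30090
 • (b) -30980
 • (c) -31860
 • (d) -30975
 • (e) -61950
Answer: d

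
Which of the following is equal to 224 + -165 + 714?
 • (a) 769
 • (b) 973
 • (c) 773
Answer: c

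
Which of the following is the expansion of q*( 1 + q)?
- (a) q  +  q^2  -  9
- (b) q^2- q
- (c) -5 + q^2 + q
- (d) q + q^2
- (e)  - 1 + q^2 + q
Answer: d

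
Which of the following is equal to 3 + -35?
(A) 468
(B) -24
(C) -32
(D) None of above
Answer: C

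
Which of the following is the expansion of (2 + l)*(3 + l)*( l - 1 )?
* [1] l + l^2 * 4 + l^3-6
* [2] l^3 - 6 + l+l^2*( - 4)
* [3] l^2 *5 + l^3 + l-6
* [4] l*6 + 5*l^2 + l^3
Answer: 1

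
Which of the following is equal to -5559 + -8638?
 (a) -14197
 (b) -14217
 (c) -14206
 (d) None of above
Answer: a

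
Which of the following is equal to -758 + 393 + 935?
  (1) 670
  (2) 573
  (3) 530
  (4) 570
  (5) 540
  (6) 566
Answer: 4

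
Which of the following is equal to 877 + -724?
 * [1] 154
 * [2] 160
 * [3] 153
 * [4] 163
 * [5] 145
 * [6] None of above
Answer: 3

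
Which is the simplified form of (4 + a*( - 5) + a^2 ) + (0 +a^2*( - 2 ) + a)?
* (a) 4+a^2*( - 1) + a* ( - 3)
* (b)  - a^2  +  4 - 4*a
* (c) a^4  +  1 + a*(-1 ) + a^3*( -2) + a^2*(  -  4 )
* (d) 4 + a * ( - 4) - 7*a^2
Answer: b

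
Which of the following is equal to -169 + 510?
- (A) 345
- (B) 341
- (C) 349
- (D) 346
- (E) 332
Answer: B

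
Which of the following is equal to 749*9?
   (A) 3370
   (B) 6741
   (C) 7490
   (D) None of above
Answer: B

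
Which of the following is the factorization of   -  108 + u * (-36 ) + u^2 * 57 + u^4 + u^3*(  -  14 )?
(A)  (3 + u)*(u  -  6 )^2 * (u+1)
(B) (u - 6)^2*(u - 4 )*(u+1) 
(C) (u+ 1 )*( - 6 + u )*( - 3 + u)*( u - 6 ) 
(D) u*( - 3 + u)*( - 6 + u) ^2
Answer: C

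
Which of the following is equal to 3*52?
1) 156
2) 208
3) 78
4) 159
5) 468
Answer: 1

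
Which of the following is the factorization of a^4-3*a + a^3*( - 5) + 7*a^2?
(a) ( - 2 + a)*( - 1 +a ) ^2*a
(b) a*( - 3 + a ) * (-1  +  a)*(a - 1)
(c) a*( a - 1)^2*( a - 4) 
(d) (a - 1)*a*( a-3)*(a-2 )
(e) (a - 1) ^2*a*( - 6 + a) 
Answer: b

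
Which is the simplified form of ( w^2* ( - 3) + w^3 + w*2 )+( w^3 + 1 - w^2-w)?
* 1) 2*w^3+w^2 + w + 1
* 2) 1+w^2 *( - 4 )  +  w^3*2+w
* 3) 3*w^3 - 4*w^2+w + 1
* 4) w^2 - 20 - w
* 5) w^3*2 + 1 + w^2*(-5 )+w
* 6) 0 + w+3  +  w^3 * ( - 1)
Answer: 2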